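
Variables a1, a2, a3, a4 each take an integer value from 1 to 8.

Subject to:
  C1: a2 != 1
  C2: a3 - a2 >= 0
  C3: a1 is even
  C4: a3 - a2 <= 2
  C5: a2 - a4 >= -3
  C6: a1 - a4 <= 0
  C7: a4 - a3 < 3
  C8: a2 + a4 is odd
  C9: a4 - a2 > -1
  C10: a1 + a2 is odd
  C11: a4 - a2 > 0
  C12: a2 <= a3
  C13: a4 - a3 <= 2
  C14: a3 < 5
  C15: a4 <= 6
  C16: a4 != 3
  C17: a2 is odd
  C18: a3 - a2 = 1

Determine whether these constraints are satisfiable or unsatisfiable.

Take a1 = 4, a2 = 3, a3 = 4, a4 = 4. Then constraint 2: a3 - a2 = 1; constraint 4: a3 - a2 = 1; constraint 5: a2 - a4 = -1, and every other listed constraint is also met.

Satisfiable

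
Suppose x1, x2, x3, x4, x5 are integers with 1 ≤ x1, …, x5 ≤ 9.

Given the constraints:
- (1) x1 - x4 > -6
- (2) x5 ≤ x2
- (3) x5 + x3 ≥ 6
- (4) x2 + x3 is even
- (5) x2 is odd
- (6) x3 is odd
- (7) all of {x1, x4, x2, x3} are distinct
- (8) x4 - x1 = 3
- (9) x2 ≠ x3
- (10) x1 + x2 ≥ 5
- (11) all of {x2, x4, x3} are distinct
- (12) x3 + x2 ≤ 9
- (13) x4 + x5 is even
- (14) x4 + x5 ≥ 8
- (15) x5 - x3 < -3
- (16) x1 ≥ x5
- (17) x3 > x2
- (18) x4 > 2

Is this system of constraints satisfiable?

Satisfiable

Take x1 = 6, x2 = 1, x3 = 7, x4 = 9, x5 = 1. Then constraint 1: x1 - x4 = -3; constraint 3: x5 + x3 = 8, and every other listed constraint is also met.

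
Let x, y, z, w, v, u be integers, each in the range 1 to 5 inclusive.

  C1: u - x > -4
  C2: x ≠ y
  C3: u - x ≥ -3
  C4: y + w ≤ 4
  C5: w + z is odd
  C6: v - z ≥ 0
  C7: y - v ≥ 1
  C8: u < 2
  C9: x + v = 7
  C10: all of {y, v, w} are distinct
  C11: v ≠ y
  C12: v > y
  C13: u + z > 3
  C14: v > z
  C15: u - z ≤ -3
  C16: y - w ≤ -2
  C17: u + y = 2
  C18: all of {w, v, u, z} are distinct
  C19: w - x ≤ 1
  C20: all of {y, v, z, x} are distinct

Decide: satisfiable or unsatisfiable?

Unsatisfiable

Constraints 3, 6, 7, 15, 16, and 19 give y − v ≥ 1, v − z ≥ 0, z − u ≥ 3, u − x ≥ -3, x − w ≥ -1, w − y ≥ 2.
Adding all 6 inequalities: the left sides telescope to 0, and the right sides sum to 1 + 0 + 3 + (-3) + (-1) + 2 = 2. So 0 ≥ 2, which is false.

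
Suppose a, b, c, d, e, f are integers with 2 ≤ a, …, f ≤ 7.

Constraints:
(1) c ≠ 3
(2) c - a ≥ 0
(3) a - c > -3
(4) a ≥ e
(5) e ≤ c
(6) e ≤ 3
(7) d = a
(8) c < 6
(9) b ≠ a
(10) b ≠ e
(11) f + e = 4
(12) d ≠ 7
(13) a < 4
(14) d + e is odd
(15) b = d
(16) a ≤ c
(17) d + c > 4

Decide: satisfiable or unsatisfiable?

Unsatisfiable

From constraints 7 and 15, b = d = a, so b = a. But constraint 9 says b ≠ a. Contradiction.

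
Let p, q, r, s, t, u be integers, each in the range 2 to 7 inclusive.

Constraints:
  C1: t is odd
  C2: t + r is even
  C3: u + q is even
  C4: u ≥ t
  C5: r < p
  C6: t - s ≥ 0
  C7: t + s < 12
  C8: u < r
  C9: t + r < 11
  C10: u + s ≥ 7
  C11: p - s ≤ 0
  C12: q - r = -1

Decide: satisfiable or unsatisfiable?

Constraints 4, 5, 6, 8, and 11 give u < r, r < p, p ≤ s, s ≤ t, t ≤ u. Chaining: u < r < p ≤ s ≤ t ≤ u, which forces u < u — impossible.

Unsatisfiable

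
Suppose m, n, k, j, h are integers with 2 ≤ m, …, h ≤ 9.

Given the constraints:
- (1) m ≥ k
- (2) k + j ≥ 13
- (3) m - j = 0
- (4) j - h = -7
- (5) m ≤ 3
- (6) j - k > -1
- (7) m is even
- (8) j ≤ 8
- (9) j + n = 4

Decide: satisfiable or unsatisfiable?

Unsatisfiable

From constraints 1 and 5: k ≤ m ≤ 3. From constraint 8: j ≤ 8. Hence k + j ≤ 11. But constraint 2 requires k + j ≥ 13, and 13 > 11. Contradiction.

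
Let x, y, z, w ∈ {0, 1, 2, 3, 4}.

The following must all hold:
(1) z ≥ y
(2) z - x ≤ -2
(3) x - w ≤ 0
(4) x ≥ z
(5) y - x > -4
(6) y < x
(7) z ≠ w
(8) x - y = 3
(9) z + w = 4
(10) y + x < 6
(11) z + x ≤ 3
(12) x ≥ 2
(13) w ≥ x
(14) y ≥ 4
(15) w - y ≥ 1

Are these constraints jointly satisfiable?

Unsatisfiable

From constraints 1 and 14: z ≥ y ≥ 4. From constraints 12 and 13: w ≥ x ≥ 2. Hence z + w ≥ 6. But constraint 9 requires z + w = 4, and 4 < 6. Contradiction.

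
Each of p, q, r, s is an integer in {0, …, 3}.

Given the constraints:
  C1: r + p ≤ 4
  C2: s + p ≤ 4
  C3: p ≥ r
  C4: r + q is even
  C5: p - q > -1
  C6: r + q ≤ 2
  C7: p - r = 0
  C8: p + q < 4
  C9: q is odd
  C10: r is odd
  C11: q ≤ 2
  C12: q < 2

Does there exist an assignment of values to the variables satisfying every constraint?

Satisfiable

One satisfying assignment is p = 1, q = 1, r = 1, s = 2.
For the less obvious constraints — constraint 1: r + p = 2; constraint 2: s + p = 3; constraint 5: p - q = 0 — and the others hold by inspection.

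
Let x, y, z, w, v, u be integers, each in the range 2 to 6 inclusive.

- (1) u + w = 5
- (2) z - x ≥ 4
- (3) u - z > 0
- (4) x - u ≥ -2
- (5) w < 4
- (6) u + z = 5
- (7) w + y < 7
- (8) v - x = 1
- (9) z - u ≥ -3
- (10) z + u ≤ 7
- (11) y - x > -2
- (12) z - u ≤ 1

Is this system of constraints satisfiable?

Constraints 2, 4, and 12 give x − u ≥ -2, u − z ≥ -1, z − x ≥ 4.
Adding all 3 inequalities: the left sides telescope to 0, and the right sides sum to (-2) + (-1) + 4 = 1. So 0 ≥ 1, which is false.

Unsatisfiable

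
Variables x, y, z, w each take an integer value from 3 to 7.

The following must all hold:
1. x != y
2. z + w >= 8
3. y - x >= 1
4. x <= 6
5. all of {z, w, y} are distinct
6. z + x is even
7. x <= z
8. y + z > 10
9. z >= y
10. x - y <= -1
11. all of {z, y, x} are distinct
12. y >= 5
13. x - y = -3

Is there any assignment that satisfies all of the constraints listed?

Try x = 3, y = 6, z = 7, w = 3.
Check constraint 2: z + w = 10; constraint 3: y - x = 3. The remaining constraints are straightforward to verify.

Satisfiable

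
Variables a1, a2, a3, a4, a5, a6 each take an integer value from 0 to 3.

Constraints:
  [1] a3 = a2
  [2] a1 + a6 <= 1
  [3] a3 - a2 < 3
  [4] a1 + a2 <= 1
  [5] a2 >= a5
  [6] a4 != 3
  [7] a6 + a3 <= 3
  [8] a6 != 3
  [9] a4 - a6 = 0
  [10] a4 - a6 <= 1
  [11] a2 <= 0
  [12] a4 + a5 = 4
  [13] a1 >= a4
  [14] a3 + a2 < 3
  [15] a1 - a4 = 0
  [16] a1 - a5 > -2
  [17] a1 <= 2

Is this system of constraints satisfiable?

Unsatisfiable

From constraints 13 and 17: a4 ≤ a1 ≤ 2. From constraints 5 and 11: a5 ≤ a2 ≤ 0. Hence a4 + a5 ≤ 2. But constraint 12 requires a4 + a5 = 4, and 4 > 2. Contradiction.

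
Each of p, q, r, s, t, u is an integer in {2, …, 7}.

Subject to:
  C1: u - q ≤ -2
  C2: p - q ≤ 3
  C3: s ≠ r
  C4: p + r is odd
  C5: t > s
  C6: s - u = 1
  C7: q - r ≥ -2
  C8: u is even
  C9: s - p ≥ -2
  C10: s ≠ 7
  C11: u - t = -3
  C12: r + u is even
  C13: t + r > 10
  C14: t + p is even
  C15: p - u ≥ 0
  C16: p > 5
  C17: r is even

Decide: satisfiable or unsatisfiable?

One satisfying assignment is p = 7, q = 7, r = 6, s = 5, t = 7, u = 4.
For the less obvious constraints — constraint 1: u - q = -3; constraint 2: p - q = 0 — and the others hold by inspection.

Satisfiable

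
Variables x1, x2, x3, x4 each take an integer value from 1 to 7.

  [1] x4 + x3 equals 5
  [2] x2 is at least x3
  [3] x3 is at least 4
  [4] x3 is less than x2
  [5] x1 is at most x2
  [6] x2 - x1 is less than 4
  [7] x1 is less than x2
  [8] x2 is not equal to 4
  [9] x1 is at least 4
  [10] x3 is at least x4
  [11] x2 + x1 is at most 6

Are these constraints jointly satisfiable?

From constraints 2 and 3: x2 ≥ x3 ≥ 4. From constraint 9: x1 ≥ 4. Hence x2 + x1 ≥ 8. But constraint 11 requires x2 + x1 ≤ 6, and 6 < 8. Contradiction.

Unsatisfiable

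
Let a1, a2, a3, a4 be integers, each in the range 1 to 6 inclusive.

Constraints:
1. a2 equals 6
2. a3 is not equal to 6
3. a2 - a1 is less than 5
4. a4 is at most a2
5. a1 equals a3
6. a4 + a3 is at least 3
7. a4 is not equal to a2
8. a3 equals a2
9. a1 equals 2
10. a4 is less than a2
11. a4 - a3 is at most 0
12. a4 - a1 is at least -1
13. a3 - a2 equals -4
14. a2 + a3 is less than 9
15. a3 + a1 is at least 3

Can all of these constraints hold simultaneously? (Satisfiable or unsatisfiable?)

Constraint 9 fixes a1 = 2 and constraint 1 fixes a2 = 6. Constraints 5 and 8 give a1 = a3 = a2, so a1 = a2. But 2 ≠ 6 — contradiction.

Unsatisfiable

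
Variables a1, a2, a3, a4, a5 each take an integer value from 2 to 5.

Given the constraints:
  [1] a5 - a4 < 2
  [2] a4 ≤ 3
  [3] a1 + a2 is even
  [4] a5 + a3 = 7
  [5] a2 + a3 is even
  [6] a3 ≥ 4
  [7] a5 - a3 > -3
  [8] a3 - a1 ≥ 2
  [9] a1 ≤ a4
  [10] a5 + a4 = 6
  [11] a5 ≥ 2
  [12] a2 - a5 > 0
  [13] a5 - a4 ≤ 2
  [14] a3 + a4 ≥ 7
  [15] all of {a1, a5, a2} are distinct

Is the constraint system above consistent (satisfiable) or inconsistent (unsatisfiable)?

Satisfiable

Setting (a1, a2, a3, a4, a5) = (2, 4, 4, 3, 3) satisfies everything: constraint 1: a5 - a4 = 0; constraint 4: a5 + a3 = 7; constraint 7: a5 - a3 = -1, and the others follow.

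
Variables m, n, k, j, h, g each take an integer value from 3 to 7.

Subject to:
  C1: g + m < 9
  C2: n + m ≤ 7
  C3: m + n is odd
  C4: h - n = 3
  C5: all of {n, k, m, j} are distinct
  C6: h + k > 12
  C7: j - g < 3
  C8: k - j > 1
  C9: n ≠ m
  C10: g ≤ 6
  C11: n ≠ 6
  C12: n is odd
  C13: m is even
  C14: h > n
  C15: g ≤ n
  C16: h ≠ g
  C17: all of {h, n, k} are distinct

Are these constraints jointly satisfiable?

Satisfiable

Setting (m, n, k, j, h, g) = (4, 3, 7, 5, 6, 3) satisfies everything: constraint 1: g + m = 7; constraint 2: n + m = 7, and the others follow.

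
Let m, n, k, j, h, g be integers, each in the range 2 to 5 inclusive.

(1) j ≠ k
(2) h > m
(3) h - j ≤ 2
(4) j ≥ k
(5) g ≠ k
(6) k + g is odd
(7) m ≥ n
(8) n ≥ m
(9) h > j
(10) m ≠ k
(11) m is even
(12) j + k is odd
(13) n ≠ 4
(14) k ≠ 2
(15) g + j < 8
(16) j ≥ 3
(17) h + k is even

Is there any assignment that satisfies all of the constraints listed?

Satisfiable

Setting (m, n, k, j, h, g) = (2, 2, 3, 4, 5, 2) satisfies everything: constraint 3: h - j = 1; constraint 15: g + j = 6, and the others follow.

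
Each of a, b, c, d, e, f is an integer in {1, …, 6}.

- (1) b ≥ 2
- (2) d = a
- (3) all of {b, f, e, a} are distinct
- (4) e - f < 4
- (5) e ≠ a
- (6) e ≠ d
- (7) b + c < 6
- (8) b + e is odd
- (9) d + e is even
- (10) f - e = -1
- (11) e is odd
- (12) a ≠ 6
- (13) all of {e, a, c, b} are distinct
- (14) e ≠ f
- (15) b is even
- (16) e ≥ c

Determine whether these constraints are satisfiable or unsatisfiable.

Setting (a, b, c, d, e, f) = (3, 2, 1, 3, 5, 4) satisfies everything: constraint 4: e - f = 1; constraint 7: b + c = 3, and the others follow.

Satisfiable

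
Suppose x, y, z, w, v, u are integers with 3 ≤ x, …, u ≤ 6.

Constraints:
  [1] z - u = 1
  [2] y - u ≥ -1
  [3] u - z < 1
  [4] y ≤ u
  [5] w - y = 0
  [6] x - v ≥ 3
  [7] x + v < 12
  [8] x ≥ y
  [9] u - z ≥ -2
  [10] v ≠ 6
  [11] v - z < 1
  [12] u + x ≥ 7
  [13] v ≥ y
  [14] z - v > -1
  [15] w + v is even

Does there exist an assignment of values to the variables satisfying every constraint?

One satisfying assignment is x = 6, y = 3, z = 4, w = 3, v = 3, u = 3.
For the less obvious constraints — constraint 1: z - u = 1; constraint 2: y - u = 0 — and the others hold by inspection.

Satisfiable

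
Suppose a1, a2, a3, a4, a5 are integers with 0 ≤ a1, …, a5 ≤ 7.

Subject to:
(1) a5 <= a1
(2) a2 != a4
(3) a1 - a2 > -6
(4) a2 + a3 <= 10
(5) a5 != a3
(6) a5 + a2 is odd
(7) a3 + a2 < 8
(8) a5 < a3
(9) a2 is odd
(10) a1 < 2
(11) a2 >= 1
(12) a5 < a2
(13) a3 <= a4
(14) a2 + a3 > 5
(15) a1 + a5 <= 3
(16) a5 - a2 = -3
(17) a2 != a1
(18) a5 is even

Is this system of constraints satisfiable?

Take a1 = 0, a2 = 3, a3 = 4, a4 = 5, a5 = 0. Then constraint 3: a1 - a2 = -3; constraint 4: a2 + a3 = 7; constraint 7: a3 + a2 = 7, and every other listed constraint is also met.

Satisfiable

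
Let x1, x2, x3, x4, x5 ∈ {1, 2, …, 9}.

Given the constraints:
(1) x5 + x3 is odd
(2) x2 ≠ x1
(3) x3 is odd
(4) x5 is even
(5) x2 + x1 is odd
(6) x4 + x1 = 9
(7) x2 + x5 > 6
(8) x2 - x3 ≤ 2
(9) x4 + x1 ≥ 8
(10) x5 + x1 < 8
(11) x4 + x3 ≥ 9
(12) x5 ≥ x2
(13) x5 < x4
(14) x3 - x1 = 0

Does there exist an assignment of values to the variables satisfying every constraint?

Take x1 = 1, x2 = 2, x3 = 1, x4 = 8, x5 = 6. Then constraint 6: x4 + x1 = 9; constraint 7: x2 + x5 = 8, and every other listed constraint is also met.

Satisfiable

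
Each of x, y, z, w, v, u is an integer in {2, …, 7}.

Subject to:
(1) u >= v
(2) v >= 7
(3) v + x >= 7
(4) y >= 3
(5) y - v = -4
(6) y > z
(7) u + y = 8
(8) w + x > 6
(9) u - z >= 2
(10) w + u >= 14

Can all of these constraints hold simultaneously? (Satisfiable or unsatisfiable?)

Unsatisfiable

From constraints 1 and 2: u ≥ v ≥ 7. From constraint 4: y ≥ 3. Hence u + y ≥ 10. But constraint 7 requires u + y = 8, and 8 < 10. Contradiction.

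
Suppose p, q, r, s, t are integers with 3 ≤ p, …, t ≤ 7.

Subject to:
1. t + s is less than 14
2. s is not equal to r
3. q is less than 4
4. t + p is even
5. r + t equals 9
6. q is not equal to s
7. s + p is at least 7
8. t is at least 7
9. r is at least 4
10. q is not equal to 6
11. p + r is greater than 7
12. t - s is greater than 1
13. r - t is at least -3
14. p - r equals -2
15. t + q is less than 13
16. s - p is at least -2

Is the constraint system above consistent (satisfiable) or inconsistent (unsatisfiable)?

From constraint 9: r ≥ 4. From constraint 8: t ≥ 7. Hence r + t ≥ 11. But constraint 5 requires r + t = 9, and 9 < 11. Contradiction.

Unsatisfiable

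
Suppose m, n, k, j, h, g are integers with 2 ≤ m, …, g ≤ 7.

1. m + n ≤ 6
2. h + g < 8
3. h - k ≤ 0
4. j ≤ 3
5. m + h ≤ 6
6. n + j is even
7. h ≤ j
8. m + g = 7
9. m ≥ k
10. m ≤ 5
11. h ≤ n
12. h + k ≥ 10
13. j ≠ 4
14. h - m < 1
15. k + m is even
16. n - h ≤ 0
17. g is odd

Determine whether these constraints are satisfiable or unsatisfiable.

Unsatisfiable

From constraints 4 and 7: h ≤ j ≤ 3. From constraints 9 and 10: k ≤ m ≤ 5. Hence h + k ≤ 8. But constraint 12 requires h + k ≥ 10, and 10 > 8. Contradiction.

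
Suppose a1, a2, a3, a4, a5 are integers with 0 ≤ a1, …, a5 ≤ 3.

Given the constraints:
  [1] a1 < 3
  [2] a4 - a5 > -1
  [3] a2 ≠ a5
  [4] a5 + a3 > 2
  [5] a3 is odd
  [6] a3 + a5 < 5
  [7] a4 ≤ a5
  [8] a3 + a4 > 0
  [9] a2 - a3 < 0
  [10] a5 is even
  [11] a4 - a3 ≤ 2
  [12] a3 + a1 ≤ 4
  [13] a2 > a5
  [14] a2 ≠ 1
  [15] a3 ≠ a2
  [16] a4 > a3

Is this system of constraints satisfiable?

Unsatisfiable

Constraints 7, 9, 13, and 16 give a2 < a3, a3 < a4, a4 ≤ a5, a5 < a2. Chaining: a2 < a3 < a4 ≤ a5 < a2, which forces a2 < a2 — impossible.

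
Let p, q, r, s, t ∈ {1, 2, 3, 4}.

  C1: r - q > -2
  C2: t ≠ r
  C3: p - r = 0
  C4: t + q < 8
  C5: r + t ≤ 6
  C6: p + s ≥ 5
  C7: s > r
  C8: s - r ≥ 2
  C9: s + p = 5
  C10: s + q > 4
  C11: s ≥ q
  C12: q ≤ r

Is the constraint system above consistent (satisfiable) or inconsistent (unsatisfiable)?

Setting (p, q, r, s, t) = (1, 1, 1, 4, 4) satisfies everything: constraint 1: r - q = 0; constraint 3: p - r = 0, and the others follow.

Satisfiable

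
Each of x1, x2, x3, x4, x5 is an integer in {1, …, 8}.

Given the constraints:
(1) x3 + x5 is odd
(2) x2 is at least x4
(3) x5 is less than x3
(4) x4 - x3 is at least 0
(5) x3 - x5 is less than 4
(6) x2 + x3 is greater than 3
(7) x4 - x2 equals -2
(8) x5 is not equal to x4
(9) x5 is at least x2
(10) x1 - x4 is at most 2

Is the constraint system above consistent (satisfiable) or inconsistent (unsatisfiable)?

Constraints 2, 3, 4, and 9 give x3 ≤ x4, x4 ≤ x2, x2 ≤ x5, x5 < x3. Chaining: x3 ≤ x4 ≤ x2 ≤ x5 < x3, which forces x3 < x3 — impossible.

Unsatisfiable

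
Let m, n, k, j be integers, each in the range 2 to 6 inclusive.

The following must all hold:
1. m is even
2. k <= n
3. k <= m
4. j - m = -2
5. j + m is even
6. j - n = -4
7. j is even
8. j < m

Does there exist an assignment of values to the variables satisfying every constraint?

Satisfiable

Setting (m, n, k, j) = (4, 6, 4, 2) satisfies everything: constraint 4: j - m = -2; constraint 6: j - n = -4, and the others follow.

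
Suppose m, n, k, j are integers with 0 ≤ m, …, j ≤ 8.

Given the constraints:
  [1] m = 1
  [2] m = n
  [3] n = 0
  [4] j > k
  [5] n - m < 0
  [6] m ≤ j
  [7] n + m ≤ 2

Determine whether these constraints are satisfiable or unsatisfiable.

Unsatisfiable

Constraint 1 fixes m = 1 and constraint 3 fixes n = 0, but constraint 2 requires m = n. Since 1 ≠ 0, contradiction.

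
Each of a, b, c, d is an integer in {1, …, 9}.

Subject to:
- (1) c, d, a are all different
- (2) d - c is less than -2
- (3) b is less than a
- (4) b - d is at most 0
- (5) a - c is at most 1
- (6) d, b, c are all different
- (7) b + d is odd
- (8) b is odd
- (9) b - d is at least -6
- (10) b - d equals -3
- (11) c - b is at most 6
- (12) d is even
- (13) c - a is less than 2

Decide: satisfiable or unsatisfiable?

Setting (a, b, c, d) = (8, 1, 7, 4) satisfies everything: constraint 2: d - c = -3; constraint 4: b - d = -3, and the others follow.

Satisfiable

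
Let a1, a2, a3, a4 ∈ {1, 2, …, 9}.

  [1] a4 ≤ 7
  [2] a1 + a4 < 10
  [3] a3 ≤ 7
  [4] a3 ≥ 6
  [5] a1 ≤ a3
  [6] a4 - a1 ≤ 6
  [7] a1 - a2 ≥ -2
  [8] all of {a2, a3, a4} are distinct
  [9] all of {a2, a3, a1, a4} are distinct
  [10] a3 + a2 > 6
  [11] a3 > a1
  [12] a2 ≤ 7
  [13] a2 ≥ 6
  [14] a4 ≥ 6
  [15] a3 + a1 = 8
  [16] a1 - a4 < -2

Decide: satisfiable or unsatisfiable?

Constraints 1, 3, 4, 12, 13, and 14 confine each of a2, a3, a4 to the 2 values {6, 7}.
Constraint 8 requires all 3 of them to be distinct, but only 2 values are available — impossible by the pigeonhole principle.

Unsatisfiable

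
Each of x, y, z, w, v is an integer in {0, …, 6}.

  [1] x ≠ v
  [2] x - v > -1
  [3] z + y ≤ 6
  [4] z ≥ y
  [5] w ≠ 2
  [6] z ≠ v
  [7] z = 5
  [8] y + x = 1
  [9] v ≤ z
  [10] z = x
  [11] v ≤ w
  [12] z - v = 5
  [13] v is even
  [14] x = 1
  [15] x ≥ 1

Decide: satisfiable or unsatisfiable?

Unsatisfiable

Constraint 7 fixes z = 5 and constraint 14 fixes x = 1, but constraint 10 requires z = x. Since 5 ≠ 1, contradiction.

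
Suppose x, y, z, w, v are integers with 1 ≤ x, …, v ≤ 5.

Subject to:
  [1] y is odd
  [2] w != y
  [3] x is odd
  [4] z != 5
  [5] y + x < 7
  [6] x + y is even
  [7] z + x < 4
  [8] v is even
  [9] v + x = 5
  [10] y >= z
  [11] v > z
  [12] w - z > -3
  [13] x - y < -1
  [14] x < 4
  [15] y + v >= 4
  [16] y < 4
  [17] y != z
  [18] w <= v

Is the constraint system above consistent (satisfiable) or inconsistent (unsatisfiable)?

Satisfiable

The assignment x = 1, y = 3, z = 1, w = 1, v = 4 works:
  constraint 5 holds since y + x = 4.
  constraint 7 holds since z + x = 2.
  constraint 9 holds since v + x = 5.
The rest check out directly.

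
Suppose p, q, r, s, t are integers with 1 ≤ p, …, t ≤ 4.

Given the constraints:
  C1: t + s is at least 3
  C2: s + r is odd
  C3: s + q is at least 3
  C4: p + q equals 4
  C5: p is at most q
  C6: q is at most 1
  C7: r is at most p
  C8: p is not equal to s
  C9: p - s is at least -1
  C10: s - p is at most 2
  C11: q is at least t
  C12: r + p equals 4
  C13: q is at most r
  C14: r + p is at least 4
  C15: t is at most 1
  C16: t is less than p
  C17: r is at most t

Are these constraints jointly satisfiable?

From constraints 15 and 17: r ≤ t ≤ 1. From constraints 5 and 6: p ≤ q ≤ 1. Hence r + p ≤ 2. But constraint 12 requires r + p = 4, and 4 > 2. Contradiction.

Unsatisfiable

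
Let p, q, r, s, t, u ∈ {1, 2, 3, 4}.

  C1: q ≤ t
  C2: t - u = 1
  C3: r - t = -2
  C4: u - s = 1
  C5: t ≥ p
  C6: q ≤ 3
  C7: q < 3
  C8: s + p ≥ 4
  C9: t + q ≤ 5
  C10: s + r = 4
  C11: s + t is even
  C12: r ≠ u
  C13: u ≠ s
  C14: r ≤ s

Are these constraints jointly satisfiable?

Satisfiable

Try p = 3, q = 1, r = 2, s = 2, t = 4, u = 3.
Check constraint 2: t - u = 1; constraint 3: r - t = -2; constraint 4: u - s = 1. The remaining constraints are straightforward to verify.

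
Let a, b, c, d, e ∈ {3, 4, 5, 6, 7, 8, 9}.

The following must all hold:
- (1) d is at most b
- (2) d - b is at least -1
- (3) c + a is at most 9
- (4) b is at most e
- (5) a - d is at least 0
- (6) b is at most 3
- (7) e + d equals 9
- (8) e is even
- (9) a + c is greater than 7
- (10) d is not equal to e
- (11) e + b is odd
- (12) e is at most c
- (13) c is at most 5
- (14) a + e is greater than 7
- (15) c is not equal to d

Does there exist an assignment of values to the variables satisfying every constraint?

Unsatisfiable

From constraints 12 and 13: e ≤ c ≤ 5. From constraints 1 and 6: d ≤ b ≤ 3. Hence e + d ≤ 8. But constraint 7 requires e + d = 9, and 9 > 8. Contradiction.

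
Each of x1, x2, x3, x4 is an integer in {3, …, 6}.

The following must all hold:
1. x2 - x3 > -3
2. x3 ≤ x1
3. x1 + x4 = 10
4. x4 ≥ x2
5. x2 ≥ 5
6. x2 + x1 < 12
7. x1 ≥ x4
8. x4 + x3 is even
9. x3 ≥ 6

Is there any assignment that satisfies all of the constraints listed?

From constraints 2 and 9: x1 ≥ x3 ≥ 6. From constraints 4 and 5: x4 ≥ x2 ≥ 5. Hence x1 + x4 ≥ 11. But constraint 3 requires x1 + x4 = 10, and 10 < 11. Contradiction.

Unsatisfiable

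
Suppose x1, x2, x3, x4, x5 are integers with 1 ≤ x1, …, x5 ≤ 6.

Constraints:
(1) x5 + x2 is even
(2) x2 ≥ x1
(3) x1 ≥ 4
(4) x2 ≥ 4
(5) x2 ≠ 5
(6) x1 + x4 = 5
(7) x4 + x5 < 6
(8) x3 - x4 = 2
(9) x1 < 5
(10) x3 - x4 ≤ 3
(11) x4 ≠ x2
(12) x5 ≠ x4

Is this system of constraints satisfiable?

Try x1 = 4, x2 = 6, x3 = 3, x4 = 1, x5 = 4.
Check constraint 6: x1 + x4 = 5; constraint 7: x4 + x5 = 5; constraint 8: x3 - x4 = 2. The remaining constraints are straightforward to verify.

Satisfiable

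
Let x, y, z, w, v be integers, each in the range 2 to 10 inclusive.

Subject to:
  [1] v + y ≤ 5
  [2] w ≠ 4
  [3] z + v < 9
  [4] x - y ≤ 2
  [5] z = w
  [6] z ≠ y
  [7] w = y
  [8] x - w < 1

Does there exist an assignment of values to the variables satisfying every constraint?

From constraints 5 and 7, z = w = y, so z = y. But constraint 6 says z ≠ y. Contradiction.

Unsatisfiable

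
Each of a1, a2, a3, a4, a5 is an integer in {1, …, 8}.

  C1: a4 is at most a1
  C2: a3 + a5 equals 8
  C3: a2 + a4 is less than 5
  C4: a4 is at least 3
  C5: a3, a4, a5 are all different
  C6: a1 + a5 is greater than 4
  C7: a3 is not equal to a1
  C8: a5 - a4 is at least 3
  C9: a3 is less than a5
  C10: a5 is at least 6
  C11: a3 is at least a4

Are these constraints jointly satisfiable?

From constraints 4 and 11: a3 ≥ a4 ≥ 3. From constraint 10: a5 ≥ 6. Hence a3 + a5 ≥ 9. But constraint 2 requires a3 + a5 = 8, and 8 < 9. Contradiction.

Unsatisfiable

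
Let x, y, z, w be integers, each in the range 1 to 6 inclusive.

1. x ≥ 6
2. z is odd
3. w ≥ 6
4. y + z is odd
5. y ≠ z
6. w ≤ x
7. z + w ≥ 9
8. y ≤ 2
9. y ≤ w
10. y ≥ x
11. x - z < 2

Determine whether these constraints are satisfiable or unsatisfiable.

From constraints 3 and 6: x ≥ w and w ≥ 6, so x ≥ 6. From constraints 8 and 10: x ≤ y and y ≤ 2, so x ≤ 2. But 2 < 6, so no value of x works.

Unsatisfiable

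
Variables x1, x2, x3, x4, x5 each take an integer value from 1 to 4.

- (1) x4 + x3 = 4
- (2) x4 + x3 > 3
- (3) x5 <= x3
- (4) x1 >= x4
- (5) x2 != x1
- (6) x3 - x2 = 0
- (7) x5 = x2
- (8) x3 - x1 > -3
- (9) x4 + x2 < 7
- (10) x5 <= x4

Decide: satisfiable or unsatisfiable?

Satisfiable

Try x1 = 3, x2 = 1, x3 = 1, x4 = 3, x5 = 1.
Check constraint 1: x4 + x3 = 4; constraint 2: x4 + x3 = 4; constraint 6: x3 - x2 = 0. The remaining constraints are straightforward to verify.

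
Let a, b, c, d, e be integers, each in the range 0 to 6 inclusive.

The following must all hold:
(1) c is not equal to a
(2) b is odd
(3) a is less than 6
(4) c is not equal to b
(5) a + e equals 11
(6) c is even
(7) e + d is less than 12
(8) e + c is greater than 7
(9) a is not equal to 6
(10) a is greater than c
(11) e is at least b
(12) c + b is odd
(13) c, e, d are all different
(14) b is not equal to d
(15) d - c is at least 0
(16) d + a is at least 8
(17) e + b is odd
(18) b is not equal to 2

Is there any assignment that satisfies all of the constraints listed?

Satisfiable

Take a = 5, b = 1, c = 2, d = 5, e = 6. Then constraint 5: a + e = 11; constraint 7: e + d = 11, and every other listed constraint is also met.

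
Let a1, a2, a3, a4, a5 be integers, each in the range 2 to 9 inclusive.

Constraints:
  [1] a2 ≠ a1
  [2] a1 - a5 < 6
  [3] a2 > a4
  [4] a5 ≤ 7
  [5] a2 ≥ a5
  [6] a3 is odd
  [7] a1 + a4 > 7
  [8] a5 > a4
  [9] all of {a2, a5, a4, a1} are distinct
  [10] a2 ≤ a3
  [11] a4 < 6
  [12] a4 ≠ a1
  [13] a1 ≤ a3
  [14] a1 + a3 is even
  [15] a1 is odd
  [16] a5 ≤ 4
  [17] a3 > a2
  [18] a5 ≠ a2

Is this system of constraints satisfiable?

Satisfiable

Try a1 = 7, a2 = 6, a3 = 7, a4 = 3, a5 = 4.
Check constraint 2: a1 - a5 = 3; constraint 7: a1 + a4 = 10. The remaining constraints are straightforward to verify.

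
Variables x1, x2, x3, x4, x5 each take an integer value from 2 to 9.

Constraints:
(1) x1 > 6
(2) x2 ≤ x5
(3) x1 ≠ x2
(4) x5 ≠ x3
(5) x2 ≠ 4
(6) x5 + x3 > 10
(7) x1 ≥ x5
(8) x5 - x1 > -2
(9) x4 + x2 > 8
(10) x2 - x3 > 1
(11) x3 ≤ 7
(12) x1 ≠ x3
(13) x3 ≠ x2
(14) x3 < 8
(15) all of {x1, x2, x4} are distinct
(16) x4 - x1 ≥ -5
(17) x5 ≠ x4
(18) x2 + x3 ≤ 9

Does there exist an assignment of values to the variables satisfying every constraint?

Satisfiable

One satisfying assignment is x1 = 8, x2 = 6, x3 = 3, x4 = 3, x5 = 8.
For the less obvious constraints — constraint 6: x5 + x3 = 11; constraint 8: x5 - x1 = 0; constraint 9: x4 + x2 = 9 — and the others hold by inspection.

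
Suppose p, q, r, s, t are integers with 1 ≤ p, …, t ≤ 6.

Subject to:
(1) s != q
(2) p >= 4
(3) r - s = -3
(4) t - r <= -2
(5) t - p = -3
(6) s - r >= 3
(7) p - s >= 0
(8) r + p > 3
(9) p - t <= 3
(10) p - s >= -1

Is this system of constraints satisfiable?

Unsatisfiable

Constraints 4, 6, 7, and 9 give t − p ≥ -3, p − s ≥ 0, s − r ≥ 3, r − t ≥ 2.
Adding all 4 inequalities: the left sides telescope to 0, and the right sides sum to (-3) + 0 + 3 + 2 = 2. So 0 ≥ 2, which is false.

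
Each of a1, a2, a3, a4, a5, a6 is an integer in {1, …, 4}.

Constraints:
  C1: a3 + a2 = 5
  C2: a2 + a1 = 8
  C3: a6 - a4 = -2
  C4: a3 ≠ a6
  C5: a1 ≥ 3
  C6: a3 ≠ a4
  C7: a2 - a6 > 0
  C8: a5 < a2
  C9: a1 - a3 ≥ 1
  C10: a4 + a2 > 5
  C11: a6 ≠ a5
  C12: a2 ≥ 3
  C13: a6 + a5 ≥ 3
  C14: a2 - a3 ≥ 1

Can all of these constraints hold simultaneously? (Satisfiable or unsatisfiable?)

The assignment a1 = 4, a2 = 4, a3 = 1, a4 = 4, a5 = 1, a6 = 2 works:
  constraint 1 holds since a3 + a2 = 5.
  constraint 2 holds since a2 + a1 = 8.
The rest check out directly.

Satisfiable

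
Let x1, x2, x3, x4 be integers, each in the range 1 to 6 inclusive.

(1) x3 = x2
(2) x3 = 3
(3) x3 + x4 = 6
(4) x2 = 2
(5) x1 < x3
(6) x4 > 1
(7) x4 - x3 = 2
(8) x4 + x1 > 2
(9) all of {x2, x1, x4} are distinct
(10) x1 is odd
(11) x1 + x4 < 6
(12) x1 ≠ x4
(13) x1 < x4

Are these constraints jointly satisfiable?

Constraint 2 fixes x3 = 3 and constraint 4 fixes x2 = 2, but constraint 1 requires x3 = x2. Since 3 ≠ 2, contradiction.

Unsatisfiable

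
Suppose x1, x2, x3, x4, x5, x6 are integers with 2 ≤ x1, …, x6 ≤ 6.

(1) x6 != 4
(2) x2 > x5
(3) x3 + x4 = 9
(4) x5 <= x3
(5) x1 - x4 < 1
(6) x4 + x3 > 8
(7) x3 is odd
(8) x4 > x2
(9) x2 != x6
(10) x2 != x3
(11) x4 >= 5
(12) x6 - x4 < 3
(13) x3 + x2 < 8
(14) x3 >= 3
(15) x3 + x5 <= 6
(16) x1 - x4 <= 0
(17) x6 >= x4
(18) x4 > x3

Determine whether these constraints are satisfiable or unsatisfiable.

Satisfiable

Setting (x1, x2, x3, x4, x5, x6) = (5, 4, 3, 6, 2, 6) satisfies everything: constraint 3: x3 + x4 = 9; constraint 5: x1 - x4 = -1; constraint 6: x4 + x3 = 9, and the others follow.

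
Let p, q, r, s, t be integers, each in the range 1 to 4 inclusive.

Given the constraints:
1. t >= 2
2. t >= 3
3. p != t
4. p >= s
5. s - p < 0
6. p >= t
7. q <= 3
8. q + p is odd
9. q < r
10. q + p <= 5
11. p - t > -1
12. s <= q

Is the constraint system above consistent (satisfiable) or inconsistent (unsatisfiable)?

One satisfying assignment is p = 4, q = 1, r = 2, s = 1, t = 3.
For the less obvious constraints — constraint 5: s - p = -3; constraint 10: q + p = 5; constraint 11: p - t = 1 — and the others hold by inspection.

Satisfiable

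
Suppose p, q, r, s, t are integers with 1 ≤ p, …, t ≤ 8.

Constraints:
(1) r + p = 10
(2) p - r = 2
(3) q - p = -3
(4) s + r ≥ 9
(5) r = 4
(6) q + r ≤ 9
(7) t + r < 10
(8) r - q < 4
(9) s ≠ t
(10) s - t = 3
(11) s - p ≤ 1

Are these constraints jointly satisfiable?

Satisfiable

Try p = 6, q = 3, r = 4, s = 7, t = 4.
Check constraint 1: r + p = 10; constraint 2: p - r = 2; constraint 3: q - p = -3. The remaining constraints are straightforward to verify.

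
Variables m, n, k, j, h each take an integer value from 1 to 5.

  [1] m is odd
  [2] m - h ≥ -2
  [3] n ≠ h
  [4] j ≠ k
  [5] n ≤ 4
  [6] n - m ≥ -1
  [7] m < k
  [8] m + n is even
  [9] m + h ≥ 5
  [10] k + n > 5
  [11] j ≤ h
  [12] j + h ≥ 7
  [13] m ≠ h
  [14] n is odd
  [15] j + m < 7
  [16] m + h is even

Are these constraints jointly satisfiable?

Satisfiable

Try m = 3, n = 3, k = 4, j = 3, h = 5.
Check constraint 2: m - h = -2; constraint 6: n - m = 0. The remaining constraints are straightforward to verify.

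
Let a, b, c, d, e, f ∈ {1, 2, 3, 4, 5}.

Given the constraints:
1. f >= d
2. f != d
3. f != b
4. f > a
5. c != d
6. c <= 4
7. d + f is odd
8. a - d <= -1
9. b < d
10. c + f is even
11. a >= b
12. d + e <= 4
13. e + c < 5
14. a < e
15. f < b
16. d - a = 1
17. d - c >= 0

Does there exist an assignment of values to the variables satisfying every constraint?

Unsatisfiable

Constraints 1, 9, and 15 give d ≤ f, f < b, b < d. Chaining: d ≤ f < b < d, which forces d < d — impossible.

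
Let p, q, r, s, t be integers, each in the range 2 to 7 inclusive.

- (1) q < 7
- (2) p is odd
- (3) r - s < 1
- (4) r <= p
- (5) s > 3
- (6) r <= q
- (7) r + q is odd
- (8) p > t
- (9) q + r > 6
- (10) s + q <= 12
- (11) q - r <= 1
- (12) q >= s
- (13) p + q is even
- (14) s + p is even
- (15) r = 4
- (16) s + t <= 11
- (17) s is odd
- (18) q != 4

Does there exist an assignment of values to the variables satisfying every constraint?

Satisfiable

Take p = 5, q = 5, r = 4, s = 5, t = 3. Then constraint 3: r - s = -1; constraint 9: q + r = 9; constraint 10: s + q = 10, and every other listed constraint is also met.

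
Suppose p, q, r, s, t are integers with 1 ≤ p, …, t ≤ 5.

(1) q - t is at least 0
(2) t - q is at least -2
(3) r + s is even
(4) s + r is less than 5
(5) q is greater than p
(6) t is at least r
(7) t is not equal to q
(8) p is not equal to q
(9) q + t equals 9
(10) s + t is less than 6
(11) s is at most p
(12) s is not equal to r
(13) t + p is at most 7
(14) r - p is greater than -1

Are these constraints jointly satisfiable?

Setting (p, q, r, s, t) = (1, 5, 3, 1, 4) satisfies everything: constraint 1: q - t = 1; constraint 2: t - q = -1, and the others follow.

Satisfiable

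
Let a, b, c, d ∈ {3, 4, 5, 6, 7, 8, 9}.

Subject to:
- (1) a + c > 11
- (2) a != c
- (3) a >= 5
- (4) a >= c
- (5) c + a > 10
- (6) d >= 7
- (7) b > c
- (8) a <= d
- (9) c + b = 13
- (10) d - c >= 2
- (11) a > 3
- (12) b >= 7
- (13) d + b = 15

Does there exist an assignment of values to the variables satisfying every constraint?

Satisfiable

Setting (a, b, c, d) = (7, 7, 6, 8) satisfies everything: constraint 1: a + c = 13; constraint 5: c + a = 13, and the others follow.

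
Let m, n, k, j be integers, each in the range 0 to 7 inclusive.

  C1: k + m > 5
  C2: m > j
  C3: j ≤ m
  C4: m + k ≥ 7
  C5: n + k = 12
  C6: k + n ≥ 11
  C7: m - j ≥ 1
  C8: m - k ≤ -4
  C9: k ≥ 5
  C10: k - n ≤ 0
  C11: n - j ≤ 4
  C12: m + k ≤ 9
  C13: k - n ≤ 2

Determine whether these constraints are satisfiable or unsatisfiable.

Constraints 7, 8, 10, and 11 give k − m ≥ 4, m − j ≥ 1, j − n ≥ -4, n − k ≥ 0.
Adding all 4 inequalities: the left sides telescope to 0, and the right sides sum to 4 + 1 + (-4) + 0 = 1. So 0 ≥ 1, which is false.

Unsatisfiable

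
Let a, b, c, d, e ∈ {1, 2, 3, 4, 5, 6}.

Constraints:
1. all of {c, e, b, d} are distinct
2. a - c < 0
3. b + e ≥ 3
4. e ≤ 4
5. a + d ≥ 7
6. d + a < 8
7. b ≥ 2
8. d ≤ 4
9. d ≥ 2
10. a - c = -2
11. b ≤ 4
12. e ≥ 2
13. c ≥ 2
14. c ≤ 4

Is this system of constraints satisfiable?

Constraints 4, 7, 8, 9, 11, 12, 13, and 14 confine each of c, e, b, d to the 3 values {2, …, 4}.
Constraint 1 requires all 4 of them to be distinct, but only 3 values are available — impossible by the pigeonhole principle.

Unsatisfiable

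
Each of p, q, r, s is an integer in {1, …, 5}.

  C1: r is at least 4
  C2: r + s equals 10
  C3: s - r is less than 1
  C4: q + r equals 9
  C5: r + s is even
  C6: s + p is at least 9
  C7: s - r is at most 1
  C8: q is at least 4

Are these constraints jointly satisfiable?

Satisfiable

Take p = 5, q = 4, r = 5, s = 5. Then constraint 2: r + s = 10; constraint 3: s - r = 0; constraint 4: q + r = 9, and every other listed constraint is also met.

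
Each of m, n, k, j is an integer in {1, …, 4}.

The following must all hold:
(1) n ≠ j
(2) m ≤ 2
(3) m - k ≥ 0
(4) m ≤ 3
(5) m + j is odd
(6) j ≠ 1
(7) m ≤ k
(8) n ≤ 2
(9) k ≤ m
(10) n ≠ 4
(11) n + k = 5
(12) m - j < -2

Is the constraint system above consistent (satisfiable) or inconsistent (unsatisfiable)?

From constraint 8: n ≤ 2. From constraints 2 and 9: k ≤ m ≤ 2. Hence n + k ≤ 4. But constraint 11 requires n + k = 5, and 5 > 4. Contradiction.

Unsatisfiable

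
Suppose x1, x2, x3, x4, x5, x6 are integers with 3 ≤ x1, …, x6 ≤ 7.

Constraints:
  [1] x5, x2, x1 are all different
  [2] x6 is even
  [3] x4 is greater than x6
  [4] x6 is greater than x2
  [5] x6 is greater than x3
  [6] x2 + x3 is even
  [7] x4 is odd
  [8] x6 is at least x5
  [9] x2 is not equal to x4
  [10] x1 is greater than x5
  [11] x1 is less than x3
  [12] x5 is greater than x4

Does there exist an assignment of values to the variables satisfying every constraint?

Unsatisfiable

Constraints 3, 5, 10, 11, and 12 give x6 < x4, x4 < x5, x5 < x1, x1 < x3, x3 < x6. Chaining: x6 < x4 < x5 < x1 < x3 < x6, which forces x6 < x6 — impossible.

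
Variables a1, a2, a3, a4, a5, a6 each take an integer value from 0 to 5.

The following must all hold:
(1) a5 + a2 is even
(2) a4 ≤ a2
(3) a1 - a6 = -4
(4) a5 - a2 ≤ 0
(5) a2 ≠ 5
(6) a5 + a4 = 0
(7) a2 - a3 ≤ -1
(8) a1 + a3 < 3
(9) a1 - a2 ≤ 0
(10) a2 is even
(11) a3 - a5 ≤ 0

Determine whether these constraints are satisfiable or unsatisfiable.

Constraints 4, 7, and 11 give a5 − a3 ≥ 0, a3 − a2 ≥ 1, a2 − a5 ≥ 0.
Adding all 3 inequalities: the left sides telescope to 0, and the right sides sum to 0 + 1 + 0 = 1. So 0 ≥ 1, which is false.

Unsatisfiable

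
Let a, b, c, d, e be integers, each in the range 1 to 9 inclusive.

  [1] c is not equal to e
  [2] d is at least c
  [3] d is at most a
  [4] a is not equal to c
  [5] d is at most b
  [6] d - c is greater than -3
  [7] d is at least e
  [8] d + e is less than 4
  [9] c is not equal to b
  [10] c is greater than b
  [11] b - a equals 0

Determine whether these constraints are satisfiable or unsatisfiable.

Constraints 2, 5, and 10 give d ≤ b, b < c, c ≤ d. Chaining: d ≤ b < c ≤ d, which forces d < d — impossible.

Unsatisfiable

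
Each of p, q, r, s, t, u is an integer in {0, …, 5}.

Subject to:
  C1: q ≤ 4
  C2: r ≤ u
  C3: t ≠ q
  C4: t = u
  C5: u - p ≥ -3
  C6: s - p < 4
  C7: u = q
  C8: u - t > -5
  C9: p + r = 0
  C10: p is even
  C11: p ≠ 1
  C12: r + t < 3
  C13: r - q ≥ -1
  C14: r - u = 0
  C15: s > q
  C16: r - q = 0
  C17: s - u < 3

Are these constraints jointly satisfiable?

From constraints 4 and 7, t = u = q, so t = q. But constraint 3 says t ≠ q. Contradiction.

Unsatisfiable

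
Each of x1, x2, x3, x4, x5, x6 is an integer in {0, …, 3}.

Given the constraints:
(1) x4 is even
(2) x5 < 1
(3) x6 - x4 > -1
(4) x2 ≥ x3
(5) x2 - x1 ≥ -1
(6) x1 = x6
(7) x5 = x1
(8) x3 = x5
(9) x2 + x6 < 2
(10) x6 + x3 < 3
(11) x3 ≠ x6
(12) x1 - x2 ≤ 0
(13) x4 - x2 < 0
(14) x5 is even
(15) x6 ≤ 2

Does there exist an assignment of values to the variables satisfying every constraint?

Unsatisfiable

From constraints 6, 7, and 8, x3 = x5 = x1 = x6, so x3 = x6. But constraint 11 says x3 ≠ x6. Contradiction.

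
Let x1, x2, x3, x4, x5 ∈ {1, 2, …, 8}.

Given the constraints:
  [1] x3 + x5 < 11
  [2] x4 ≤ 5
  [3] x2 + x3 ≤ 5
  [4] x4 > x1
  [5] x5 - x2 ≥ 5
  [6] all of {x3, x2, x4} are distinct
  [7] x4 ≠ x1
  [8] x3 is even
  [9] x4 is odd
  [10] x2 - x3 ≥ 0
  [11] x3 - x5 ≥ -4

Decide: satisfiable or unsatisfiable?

Constraints 5, 10, and 11 give x3 − x5 ≥ -4, x5 − x2 ≥ 5, x2 − x3 ≥ 0.
Adding all 3 inequalities: the left sides telescope to 0, and the right sides sum to (-4) + 5 + 0 = 1. So 0 ≥ 1, which is false.

Unsatisfiable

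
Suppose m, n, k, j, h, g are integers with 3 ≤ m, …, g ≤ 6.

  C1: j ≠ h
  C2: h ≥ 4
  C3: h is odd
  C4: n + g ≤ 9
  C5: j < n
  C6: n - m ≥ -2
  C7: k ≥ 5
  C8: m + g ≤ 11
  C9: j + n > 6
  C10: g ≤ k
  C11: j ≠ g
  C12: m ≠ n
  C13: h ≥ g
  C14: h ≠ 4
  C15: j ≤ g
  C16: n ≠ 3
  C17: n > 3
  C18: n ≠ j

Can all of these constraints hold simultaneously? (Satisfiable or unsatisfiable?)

Take m = 6, n = 4, k = 5, j = 3, h = 5, g = 5. Then constraint 4: n + g = 9; constraint 6: n - m = -2; constraint 8: m + g = 11, and every other listed constraint is also met.

Satisfiable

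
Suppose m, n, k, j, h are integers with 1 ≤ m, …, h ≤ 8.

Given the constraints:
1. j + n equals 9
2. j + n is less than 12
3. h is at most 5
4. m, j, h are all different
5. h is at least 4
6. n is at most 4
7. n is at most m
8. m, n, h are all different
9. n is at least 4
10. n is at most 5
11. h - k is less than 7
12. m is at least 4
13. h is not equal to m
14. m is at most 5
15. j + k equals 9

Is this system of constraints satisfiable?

Constraints 3, 5, 9, 10, 12, and 14 confine each of m, n, h to the 2 values {4, 5}.
Constraint 8 requires all 3 of them to be distinct, but only 2 values are available — impossible by the pigeonhole principle.

Unsatisfiable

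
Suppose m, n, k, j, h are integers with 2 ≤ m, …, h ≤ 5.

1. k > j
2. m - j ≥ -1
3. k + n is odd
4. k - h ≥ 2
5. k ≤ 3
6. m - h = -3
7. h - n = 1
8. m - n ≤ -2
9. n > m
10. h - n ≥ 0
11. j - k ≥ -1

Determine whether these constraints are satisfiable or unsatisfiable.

Constraints 2, 4, 8, 10, and 11 give h − n ≥ 0, n − m ≥ 2, m − j ≥ -1, j − k ≥ -1, k − h ≥ 2.
Adding all 5 inequalities: the left sides telescope to 0, and the right sides sum to 0 + 2 + (-1) + (-1) + 2 = 2. So 0 ≥ 2, which is false.

Unsatisfiable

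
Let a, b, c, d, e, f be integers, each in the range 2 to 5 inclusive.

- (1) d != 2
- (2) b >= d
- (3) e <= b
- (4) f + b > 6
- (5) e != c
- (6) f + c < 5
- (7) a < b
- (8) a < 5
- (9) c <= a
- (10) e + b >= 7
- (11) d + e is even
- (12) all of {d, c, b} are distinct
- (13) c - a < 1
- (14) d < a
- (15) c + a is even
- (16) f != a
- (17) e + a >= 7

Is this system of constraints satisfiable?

One satisfying assignment is a = 4, b = 5, c = 2, d = 3, e = 5, f = 2.
For the less obvious constraints — constraint 4: f + b = 7; constraint 6: f + c = 4 — and the others hold by inspection.

Satisfiable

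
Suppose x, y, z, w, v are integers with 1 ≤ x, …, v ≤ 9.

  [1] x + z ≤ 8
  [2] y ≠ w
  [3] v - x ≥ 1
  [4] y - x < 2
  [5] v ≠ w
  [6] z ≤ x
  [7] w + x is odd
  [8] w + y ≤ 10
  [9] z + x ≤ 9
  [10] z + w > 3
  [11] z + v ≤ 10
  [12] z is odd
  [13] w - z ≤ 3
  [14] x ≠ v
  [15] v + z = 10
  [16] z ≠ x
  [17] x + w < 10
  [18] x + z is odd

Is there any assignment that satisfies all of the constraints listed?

Satisfiable

Try x = 6, y = 6, z = 1, w = 3, v = 9.
Check constraint 1: x + z = 7; constraint 3: v - x = 3. The remaining constraints are straightforward to verify.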